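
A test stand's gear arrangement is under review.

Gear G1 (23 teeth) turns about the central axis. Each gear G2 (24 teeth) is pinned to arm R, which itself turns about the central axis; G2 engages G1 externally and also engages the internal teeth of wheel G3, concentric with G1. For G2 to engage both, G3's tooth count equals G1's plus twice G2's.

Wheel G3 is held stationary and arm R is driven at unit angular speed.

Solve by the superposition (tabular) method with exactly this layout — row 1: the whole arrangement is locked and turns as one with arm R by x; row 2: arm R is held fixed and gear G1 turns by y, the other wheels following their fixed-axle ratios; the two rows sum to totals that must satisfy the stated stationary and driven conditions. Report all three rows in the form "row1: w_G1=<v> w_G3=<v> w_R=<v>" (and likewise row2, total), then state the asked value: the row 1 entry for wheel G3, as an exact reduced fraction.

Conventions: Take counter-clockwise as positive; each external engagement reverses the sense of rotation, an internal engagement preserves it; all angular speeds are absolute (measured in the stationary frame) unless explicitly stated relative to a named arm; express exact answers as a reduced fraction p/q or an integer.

class = planetary set [G3 = 23+2·24 = 71; Willis about the carrier]
superposition row 1 [locked train]: every member turns x
row 2 (arm held, sun turns y): ω_ring = −(23/71)·y, ω_arm = 0
boundary: total ω_ring = x − (23/71)·y = 0 and total ω_arm = x = 1  ⇒  y = 71/23, x = 1
row 2 ring = −(23/71)·71/23 = -1
totals (row 1 + row 2): sun 1 + 71/23 = 94/23, ring 1 + (-1) = 0, arm 1 + 0 = 1
asked cell (row1, ring) = 1

row1: w_G1=1 w_G3=1 w_R=1
row2: w_G1=71/23 w_G3=-1 w_R=0
total: w_G1=94/23 w_G3=0 w_R=1
asked value: 1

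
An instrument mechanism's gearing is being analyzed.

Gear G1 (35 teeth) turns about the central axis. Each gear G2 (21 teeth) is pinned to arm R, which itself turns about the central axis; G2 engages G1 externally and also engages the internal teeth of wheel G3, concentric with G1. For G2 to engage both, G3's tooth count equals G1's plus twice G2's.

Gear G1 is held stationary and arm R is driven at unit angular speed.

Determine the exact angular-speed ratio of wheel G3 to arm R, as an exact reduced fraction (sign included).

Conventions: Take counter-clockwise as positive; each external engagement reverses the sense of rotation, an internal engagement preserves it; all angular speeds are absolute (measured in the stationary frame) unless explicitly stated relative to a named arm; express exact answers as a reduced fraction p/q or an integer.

16/11

recognized (axles ride arm R): planetary set, 35/21/77 teeth
ring teeth: 35 + 2·21 = 77
35(ω_sun−ω_arm) = −77(ω_ring−ω_arm),  ω_sun = 0, ω_arm = 1
ω_ring = 1 − (35/77)(0−1) = 16/11
ω_out/ω_in = 16/11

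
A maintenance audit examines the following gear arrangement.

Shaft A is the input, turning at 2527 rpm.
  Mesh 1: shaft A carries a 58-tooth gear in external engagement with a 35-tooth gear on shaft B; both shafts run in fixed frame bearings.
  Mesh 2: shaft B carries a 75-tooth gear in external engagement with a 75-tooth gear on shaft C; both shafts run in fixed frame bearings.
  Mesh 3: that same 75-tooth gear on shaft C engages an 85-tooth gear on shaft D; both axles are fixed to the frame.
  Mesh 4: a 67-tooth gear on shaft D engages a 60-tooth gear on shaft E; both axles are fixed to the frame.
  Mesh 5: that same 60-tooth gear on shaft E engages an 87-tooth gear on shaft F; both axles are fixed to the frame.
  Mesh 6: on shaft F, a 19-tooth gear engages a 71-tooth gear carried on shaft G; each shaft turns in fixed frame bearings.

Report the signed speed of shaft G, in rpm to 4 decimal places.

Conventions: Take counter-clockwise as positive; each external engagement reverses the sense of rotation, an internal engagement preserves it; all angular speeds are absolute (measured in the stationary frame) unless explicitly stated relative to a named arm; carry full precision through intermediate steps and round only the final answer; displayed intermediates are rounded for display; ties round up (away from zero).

+761.4797 rpm

class = fixed-axis compound train [6 meshes; 6 ratios multiply, 6 sense flips]
mesh 1 [58T→35T]: ω = 2527.0000×58/35 = 4187.6000 rpm, sense flips to −
mesh 2 [75T→75T]: ω = 4187.6000×75/75 = 4187.6000 rpm, sense flips to +
mesh 3 [75T→85T]: ω = 4187.6000×75/85 = 3694.9412 rpm, sense flips to −
mesh 4 [67T→60T]: ω = 3694.9412×67/60 = 4126.0176 rpm, sense flips to +
mesh 5 [60T→87T]: ω = 4126.0176×60/87 = 2845.5294 rpm, sense flips to −
mesh 6 [19T→71T]: ω = 2845.5294×19/71 = 761.4797 rpm, sense flips to +
signed output speed = +761.4797 rpm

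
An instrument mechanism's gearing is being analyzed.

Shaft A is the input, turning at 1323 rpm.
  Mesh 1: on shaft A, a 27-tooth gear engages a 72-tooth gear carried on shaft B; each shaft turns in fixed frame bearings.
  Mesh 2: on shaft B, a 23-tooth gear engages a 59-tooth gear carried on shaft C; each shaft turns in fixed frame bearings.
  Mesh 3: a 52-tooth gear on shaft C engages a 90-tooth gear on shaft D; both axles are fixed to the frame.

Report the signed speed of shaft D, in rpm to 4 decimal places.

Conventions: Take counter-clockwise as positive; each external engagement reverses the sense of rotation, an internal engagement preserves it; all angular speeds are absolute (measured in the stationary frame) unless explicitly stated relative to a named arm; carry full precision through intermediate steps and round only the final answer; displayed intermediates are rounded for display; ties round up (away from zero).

-111.7449 rpm

recognized (4 fixed axles, 3 meshes): fixed-axis compound train
mesh 1 [27T→72T]: ω = 1323.0000×27/72 = 496.1250 rpm, sense flips to −
mesh 2 [23T→59T]: ω = 496.1250×23/59 = 193.4047 rpm, sense flips to +
mesh 3 [52T→90T]: ω = 193.4047×52/90 = 111.7449 rpm, sense flips to −
signed output speed = -111.7449 rpm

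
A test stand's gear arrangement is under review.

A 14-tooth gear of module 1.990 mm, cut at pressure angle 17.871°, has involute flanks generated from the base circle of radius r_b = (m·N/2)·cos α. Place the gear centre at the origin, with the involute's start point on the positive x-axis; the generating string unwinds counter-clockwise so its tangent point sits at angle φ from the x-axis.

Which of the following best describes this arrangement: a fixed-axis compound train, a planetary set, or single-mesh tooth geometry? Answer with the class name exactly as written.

recognized (one wheel, involute flank): single-mesh tooth geometry, m = 1.990, N = 14
classification: single-mesh tooth geometry

single-mesh tooth geometry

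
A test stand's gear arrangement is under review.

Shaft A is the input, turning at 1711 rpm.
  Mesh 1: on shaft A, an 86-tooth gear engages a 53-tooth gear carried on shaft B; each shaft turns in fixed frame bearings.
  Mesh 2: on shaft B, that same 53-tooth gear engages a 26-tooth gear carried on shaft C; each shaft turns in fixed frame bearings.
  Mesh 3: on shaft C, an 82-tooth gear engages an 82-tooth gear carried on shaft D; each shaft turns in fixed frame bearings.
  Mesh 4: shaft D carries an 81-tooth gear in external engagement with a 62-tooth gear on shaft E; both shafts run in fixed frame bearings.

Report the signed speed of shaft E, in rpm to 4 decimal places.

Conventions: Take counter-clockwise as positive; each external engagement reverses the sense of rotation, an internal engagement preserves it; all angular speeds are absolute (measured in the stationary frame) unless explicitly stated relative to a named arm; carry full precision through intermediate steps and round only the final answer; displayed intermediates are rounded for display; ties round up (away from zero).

class = fixed-axis compound train [4 meshes; 4 ratios multiply, 4 sense flips]
mesh 1 [86T→53T]: ω = 1711.0000×86/53 = 2776.3396 rpm, sense flips to −
mesh 2 [53T→26T]: ω = 2776.3396×53/26 = 5659.4615 rpm, sense flips to +
mesh 3 [82T→82T]: ω = 5659.4615×82/82 = 5659.4615 rpm, sense flips to −
mesh 4 [81T→62T]: ω = 5659.4615×81/62 = 7393.8127 rpm, sense flips to +
signed output speed = +7393.8127 rpm

+7393.8127 rpm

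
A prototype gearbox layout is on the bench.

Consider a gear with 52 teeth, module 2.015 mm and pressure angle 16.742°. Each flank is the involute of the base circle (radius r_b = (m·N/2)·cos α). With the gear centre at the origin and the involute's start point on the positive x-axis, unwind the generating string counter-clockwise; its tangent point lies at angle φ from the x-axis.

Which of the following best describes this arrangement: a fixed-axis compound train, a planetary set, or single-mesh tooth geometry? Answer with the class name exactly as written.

single-mesh tooth geometry

recognized (one wheel, involute flank): single-mesh tooth geometry, m = 2.015, N = 52
classification: single-mesh tooth geometry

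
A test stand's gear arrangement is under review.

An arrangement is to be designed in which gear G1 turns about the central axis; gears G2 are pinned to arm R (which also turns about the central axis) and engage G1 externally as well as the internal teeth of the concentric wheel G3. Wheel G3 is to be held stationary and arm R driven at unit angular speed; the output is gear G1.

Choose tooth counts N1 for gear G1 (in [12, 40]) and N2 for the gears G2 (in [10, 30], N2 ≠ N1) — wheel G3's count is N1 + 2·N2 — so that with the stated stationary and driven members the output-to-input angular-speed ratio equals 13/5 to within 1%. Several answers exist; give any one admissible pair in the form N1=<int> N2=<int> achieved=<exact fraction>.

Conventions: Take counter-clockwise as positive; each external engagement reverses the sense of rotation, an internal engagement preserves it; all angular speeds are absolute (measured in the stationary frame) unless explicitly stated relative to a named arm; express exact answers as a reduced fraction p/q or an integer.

N1=40 N2=12 achieved=13/5

planetary set to be sized for 13/5 (Willis relation)
Willis with ω_ring = 0: ω_sun/ω_arm = (N1+N3)/N1; set equal to 13/5  ⇒  N3/N1 = 13/5 − 1 = 8/5
N3 = N1 + 2·N2  ⇒  N2/N1 = (N3/N1 − 1)/2 = (8/5 − 1)/2 = 3/10
smallest multiple with N1 ≥ 12 and N2 ≥ 10: k = 4  ⇒  N1 = 4·10 = 40, N2 = 4·3 = 12 (N1 ≤ 40, N2 ≤ 30, N2 ≠ N1 ✓), N3 = 40 + 2·12 = 64
check: (N1+N3)/N1 with N1 = 40, N3 = 64 gives 13/5; |achieved − target| = 0 ≤ 13/500 ✓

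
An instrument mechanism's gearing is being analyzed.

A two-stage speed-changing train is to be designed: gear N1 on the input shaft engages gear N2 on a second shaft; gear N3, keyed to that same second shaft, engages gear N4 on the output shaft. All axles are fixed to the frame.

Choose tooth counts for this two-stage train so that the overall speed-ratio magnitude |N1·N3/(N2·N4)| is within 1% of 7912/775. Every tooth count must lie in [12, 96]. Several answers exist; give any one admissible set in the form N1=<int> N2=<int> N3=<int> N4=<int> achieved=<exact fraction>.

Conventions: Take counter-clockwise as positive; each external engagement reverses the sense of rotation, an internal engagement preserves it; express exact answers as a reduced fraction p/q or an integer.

class = fixed-axis compound train [2-stage, 7912/775 wanted]
target = 7912/775 in lowest terms: an exact hit needs N1·N3 = k·7912 and N2·N4 = k·775 for one integer k, every count in [12, 96]; additionally prefer no 1:1 stage (N1 ≠ N2, N3 ≠ N4)
k = 1: N1·N3 = 7912 = 86·92, N2·N4 = 775 = 25·31
achieved = 86·92/(25·31) = 7912/775; |achieved − target| = 0 ≤ 1978/19375 ✓

N1=86 N2=25 N3=92 N4=31 achieved=7912/775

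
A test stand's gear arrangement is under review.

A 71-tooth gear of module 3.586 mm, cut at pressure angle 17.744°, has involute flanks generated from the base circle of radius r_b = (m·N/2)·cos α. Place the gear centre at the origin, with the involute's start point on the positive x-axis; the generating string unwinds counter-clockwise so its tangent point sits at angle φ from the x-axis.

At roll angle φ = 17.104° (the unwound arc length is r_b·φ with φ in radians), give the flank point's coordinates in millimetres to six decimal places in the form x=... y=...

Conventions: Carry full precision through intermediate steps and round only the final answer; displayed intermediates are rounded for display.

class = single-mesh tooth geometry [base-circle involute, m = 3.586, 71T]
pitch radius r_p = m·N/2 = 3.586·71/2 = 127.303000
base radius r_b = r_p·cos α = 127.303000·cos 17.744° = 121.246906
roll angle φ = 17.104° = 0.29852112 rad
x = r_b·(cos φ + φ·sin φ) = 126.529591
y = r_b·(sin φ − φ·cos φ) = 1.065613

x=126.529591 y=1.065613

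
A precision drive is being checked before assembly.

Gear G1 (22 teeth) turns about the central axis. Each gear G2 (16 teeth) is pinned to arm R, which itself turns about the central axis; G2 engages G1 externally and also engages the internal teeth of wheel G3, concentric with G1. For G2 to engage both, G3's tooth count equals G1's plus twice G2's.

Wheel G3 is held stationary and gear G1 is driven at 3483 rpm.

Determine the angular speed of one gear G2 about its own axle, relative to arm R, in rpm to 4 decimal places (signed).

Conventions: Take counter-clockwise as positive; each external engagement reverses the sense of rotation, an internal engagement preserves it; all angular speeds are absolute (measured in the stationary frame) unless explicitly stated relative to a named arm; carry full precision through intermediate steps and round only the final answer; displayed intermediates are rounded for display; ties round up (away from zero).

planetary set (22T centre, 16T on arm, 54T internal) — Willis relation
normalise by the input: solve with ω_sun = 1, then scale by 3483 rpm
ring teeth: 22 + 2·16 = 54
22(ω_sun−ω_arm) = −54(ω_ring−ω_arm),  ω_ring = 0, ω_sun = 1
22(1−ω_arm) = −54(0−ω_arm)  ⇒  76·ω_arm = 22  ⇒  ω_arm = 11/38
sun–planet mesh: 22·(1−11/38) = −16·(ω_p−ω_arm)  ⇒  ω_p−ω_arm = -297/304
scale: ω_p−ω_arm = -297/304 × 3483 rpm = -3402.7993 rpm

-3402.7993 rpm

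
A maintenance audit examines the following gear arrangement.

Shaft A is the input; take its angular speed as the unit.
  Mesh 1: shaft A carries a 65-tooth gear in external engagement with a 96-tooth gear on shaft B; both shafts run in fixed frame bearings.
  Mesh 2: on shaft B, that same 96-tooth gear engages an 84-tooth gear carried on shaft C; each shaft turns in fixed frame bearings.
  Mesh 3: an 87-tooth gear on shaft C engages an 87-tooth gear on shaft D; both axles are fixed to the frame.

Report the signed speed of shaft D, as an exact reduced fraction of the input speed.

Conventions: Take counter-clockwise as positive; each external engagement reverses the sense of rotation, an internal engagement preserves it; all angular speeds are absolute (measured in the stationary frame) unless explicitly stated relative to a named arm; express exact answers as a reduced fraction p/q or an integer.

3-mesh fixed-axis compound train (all bearings frame-fixed)
mesh 1 [65T→96T]: |ω|/ω_in = 1×65/96 = 65/96, sense flips to −
mesh 2 [96T→84T]: |ω|/ω_in = (65/96)×96/84 = 65/84, sense flips to +
mesh 3 [87T→87T]: |ω|/ω_in = (65/84)×87/87 = 65/84, sense flips to −
signed output speed (× input speed) = -65/84

-65/84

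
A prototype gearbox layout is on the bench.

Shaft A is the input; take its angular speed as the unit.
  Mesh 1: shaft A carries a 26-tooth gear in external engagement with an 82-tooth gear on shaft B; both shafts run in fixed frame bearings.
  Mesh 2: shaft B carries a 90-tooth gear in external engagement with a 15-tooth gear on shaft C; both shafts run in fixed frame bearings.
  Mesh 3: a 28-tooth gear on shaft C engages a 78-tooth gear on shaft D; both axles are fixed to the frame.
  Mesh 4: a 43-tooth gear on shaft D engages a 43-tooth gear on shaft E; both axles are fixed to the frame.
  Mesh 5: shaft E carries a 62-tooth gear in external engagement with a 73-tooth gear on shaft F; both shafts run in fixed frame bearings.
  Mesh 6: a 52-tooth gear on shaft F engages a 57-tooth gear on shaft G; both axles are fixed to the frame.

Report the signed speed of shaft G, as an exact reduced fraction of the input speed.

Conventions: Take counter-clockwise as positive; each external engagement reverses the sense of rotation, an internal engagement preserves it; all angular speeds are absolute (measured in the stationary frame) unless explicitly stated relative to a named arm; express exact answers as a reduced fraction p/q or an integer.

90272/170601

6-mesh fixed-axis compound train (all bearings frame-fixed)
mesh 1 [26T→82T]: |ω|/ω_in = 1×26/82 = 13/41, sense flips to −
mesh 2 [90T→15T]: |ω|/ω_in = (13/41)×90/15 = 78/41, sense flips to +
mesh 3 [28T→78T]: |ω|/ω_in = (78/41)×28/78 = 28/41, sense flips to −
mesh 4 [43T→43T]: |ω|/ω_in = (28/41)×43/43 = 28/41, sense flips to +
mesh 5 [62T→73T]: |ω|/ω_in = (28/41)×62/73 = 1736/2993, sense flips to −
mesh 6 [52T→57T]: |ω|/ω_in = (1736/2993)×52/57 = 90272/170601, sense flips to +
signed output speed (× input speed) = 90272/170601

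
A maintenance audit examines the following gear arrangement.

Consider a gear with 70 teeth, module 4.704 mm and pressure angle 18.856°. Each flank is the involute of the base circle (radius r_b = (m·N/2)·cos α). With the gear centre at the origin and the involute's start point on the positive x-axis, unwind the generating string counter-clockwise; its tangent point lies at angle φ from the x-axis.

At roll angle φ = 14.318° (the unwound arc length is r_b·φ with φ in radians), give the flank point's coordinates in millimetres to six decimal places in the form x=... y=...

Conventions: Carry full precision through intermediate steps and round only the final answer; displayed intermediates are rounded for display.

x=160.593562 y=0.805421

recognized (one wheel, involute flank): single-mesh tooth geometry, m = 4.704, N = 70
pitch radius r_p = m·N/2 = 4.704·70/2 = 164.640000
base radius r_b = r_p·cos α = 164.640000·cos 18.856° = 155.804402
roll angle φ = 14.318° = 0.24989624 rad
x = r_b·(cos φ + φ·sin φ) = 160.593562
y = r_b·(sin φ − φ·cos φ) = 0.805421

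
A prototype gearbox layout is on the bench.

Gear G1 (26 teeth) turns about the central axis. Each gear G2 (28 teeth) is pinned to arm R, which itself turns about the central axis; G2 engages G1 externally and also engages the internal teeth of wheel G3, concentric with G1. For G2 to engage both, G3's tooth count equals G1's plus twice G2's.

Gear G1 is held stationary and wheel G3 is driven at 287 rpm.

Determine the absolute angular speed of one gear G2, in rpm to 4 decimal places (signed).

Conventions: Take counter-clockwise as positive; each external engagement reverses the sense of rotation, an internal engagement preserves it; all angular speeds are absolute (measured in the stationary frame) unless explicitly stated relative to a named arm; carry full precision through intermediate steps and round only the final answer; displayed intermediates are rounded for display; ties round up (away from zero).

topology: planetary set — G1 26T / G2 28T / G3 82T, arm = carrier (Willis)
normalise by the input: solve with ω_ring = 1, then scale by 287 rpm
ring teeth: 26 + 2·28 = 82
26(ω_sun−ω_arm) = −82(ω_ring−ω_arm),  ω_sun = 0, ω_ring = 1
26(0−ω_arm) = −82(1−ω_arm)  ⇒  108·ω_arm = 82  ⇒  ω_arm = 41/54
sun–planet mesh: 26·(0−41/54) = −28·(ω_p−ω_arm)  ⇒  ω_p−ω_arm = 533/756
ω_p = 41/54 + 533/756 = 41/28
scale: ω_p = 41/28 × 287 rpm = +420.2500 rpm

+420.2500 rpm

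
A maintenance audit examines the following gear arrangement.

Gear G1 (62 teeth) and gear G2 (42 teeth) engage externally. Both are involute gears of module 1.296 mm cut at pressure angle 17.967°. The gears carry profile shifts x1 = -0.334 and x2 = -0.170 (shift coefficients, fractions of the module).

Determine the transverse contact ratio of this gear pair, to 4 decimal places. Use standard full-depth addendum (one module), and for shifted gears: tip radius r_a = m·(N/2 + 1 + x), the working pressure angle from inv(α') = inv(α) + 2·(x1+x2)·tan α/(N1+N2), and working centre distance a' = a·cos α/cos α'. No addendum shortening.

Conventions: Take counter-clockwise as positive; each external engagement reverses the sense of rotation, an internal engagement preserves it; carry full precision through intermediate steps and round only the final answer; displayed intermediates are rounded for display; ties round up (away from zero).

2.0476

recognized (one external pair, fixed centres): single-mesh tooth geometry, m = 1.296, N1 = 62, N2 = 42
base radii: r_b1 = 38.216791, r_b2 = 25.888794
tip radii: r_a1 = 41.039136, r_a2 = 28.291680
inv(α') = inv(17.967°) + 2·(-0.334-0.170)·tan α/(62+42) = 0.00755669  ⇒  α' = 16.04446°
a' = a·cos α / cos α' = 67.3920·cos 17.967°/cos 16.04446° = 66.703865
action lengths: √(r_a1²−r_b1²) = 14.956189, √(r_a2²−r_b2²) = 11.410062
base pitch p_b = π·m·cos α = 3.872954
CR = (14.956189 + 11.410062 − 66.703865·sin 16.04446°)/3.872954 = 2.047642
contact ratio ≈ 2.0476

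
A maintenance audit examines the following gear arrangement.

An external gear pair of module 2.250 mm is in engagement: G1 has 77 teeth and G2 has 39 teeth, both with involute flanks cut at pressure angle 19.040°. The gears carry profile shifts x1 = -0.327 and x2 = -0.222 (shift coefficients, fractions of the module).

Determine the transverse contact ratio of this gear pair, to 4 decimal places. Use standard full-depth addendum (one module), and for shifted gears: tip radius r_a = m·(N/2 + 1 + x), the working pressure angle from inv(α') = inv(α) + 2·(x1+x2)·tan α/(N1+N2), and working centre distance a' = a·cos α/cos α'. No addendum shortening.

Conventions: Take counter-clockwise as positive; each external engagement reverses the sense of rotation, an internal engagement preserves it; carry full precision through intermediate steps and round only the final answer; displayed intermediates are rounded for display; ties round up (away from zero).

topology: single-mesh involute geometry — m = 2.250, 77T/39T pair
base radii: r_b1 = 81.885838, r_b2 = 41.474645
tip radii: r_a1 = 88.139250, r_a2 = 45.625500
inv(α') = inv(19.040°) + 2·(-0.327-0.222)·tan α/(77+39) = 0.00953138  ⇒  α' = 17.30474°
a' = a·cos α / cos α' = 130.5000·cos 19.040°/cos 17.30474° = 129.208972
action lengths: √(r_a1²−r_b1²) = 32.607315, √(r_a2²−r_b2²) = 19.014207
base pitch p_b = π·m·cos α = 6.681869
CR = (32.607315 + 19.014207 − 129.208972·sin 17.30474°)/6.681869 = 1.973672
contact ratio ≈ 1.9737

1.9737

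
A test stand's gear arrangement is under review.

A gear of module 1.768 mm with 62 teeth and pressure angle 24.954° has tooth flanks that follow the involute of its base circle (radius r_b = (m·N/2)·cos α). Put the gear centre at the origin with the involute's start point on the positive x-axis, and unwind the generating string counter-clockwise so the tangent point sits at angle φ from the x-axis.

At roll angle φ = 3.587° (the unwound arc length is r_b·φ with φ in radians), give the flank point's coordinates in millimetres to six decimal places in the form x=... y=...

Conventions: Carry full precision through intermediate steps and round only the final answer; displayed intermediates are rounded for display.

x=49.788782 y=0.004063

single-mesh involute tooth geometry (62T wheel at module 1.768)
pitch radius r_p = m·N/2 = 1.768·62/2 = 54.808000
base radius r_b = r_p·cos α = 54.808000·cos 24.954° = 49.691498
roll angle φ = 3.587° = 0.06260496 rad
x = r_b·(cos φ + φ·sin φ) = 49.788782
y = r_b·(sin φ − φ·cos φ) = 0.004063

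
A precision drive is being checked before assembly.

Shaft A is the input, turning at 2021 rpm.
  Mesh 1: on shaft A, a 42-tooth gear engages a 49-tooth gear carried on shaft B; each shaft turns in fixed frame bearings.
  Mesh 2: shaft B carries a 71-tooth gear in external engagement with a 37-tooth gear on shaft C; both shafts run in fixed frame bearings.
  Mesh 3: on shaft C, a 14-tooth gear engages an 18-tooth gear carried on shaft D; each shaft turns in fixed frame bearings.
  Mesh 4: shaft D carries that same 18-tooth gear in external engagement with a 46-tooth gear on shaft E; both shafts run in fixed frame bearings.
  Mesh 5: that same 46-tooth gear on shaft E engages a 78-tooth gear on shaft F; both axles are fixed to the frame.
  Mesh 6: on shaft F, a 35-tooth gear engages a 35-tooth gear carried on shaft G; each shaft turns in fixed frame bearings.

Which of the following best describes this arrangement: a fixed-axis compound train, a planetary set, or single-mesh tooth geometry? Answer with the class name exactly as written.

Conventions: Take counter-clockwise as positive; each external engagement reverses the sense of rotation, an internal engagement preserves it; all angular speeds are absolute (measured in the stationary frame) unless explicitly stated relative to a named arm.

fixed-axis compound train

class = fixed-axis compound train [6 meshes; 6 ratios multiply, 6 sense flips]
classification: fixed-axis compound train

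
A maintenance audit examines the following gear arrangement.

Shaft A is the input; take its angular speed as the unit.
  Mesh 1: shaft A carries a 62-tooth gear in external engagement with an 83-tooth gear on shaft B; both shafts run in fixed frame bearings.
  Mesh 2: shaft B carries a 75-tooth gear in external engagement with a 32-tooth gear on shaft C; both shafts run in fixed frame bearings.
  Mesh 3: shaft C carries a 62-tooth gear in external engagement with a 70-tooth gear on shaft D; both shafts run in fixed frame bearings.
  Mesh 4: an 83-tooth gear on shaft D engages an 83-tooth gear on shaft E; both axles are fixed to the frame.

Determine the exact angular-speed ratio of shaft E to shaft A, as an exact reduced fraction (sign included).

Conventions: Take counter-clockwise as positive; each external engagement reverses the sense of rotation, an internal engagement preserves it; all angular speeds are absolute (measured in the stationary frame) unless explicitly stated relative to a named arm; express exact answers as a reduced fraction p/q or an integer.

class = fixed-axis compound train [4 meshes; 4 ratios multiply, 4 sense flips]
mesh 1 [62T→83T]: running ratio 62/83, sense −
mesh 2 [75T→32T]: running ratio 2325/1328, sense +
mesh 3 [62T→70T]: running ratio 14415/9296, sense −
mesh 4 [83T→83T]: running ratio 14415/9296, sense +
ω_out/ω_in = 14415/9296

14415/9296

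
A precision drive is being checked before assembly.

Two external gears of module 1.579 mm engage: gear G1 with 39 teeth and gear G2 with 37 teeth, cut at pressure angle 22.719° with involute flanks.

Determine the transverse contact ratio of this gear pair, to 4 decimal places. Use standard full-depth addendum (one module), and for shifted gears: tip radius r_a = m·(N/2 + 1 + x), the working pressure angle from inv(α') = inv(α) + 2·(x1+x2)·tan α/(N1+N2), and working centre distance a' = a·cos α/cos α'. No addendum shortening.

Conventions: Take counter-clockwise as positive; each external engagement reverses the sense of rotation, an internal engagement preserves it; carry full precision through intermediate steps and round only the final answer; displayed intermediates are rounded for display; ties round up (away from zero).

1.5857

class = single-mesh tooth geometry [involute pair 39T × 37T, m = 1.579]
base radii: r_b1 = 28.401467, r_b2 = 26.944982
tip radii: r_a1 = 32.369500, r_a2 = 30.790500
no profile shift: α' = α, a' = a
action lengths: √(r_a1²−r_b1²) = 15.528722, √(r_a2²−r_b2²) = 14.900431
base pitch p_b = π·m·cos α = 4.575684
CR = (15.528722 + 14.900431 − 60.002000·sin 22.71900°)/4.575684 = 1.585700
contact ratio ≈ 1.5857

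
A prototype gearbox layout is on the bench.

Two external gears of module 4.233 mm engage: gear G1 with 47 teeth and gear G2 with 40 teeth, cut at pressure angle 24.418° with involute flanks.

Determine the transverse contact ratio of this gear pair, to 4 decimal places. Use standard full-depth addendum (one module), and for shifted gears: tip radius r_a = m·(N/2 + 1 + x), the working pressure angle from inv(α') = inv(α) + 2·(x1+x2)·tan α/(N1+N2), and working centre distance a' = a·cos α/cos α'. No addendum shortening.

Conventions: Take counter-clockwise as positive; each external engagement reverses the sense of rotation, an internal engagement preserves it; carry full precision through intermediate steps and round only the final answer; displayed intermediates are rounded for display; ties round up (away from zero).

1.5406

recognized (one external pair, fixed centres): single-mesh tooth geometry, m = 4.233, N1 = 47, N2 = 40
base radii: r_b1 = 90.577798, r_b2 = 77.087488
tip radii: r_a1 = 103.708500, r_a2 = 88.893000
no profile shift: α' = α, a' = a
action lengths: √(r_a1²−r_b1²) = 50.508568, √(r_a2²−r_b2²) = 44.266067
base pitch p_b = π·m·cos α = 12.108874
CR = (50.508568 + 44.266067 − 184.135500·sin 24.41800°)/12.108874 = 1.540586
contact ratio ≈ 1.5406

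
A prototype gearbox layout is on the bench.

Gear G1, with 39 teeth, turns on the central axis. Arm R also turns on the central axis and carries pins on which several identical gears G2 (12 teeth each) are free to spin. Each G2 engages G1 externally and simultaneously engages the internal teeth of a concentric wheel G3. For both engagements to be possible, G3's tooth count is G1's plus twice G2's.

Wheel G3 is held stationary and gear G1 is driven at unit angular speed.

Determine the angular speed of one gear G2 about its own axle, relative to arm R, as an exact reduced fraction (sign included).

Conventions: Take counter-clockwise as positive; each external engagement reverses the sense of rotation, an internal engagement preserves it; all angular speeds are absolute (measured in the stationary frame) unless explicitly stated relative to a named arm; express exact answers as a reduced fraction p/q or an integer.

class = planetary set [G3 = 39+2·12 = 63; Willis about the carrier]
ring teeth: 39 + 2·12 = 63
39(ω_sun−ω_arm) = −63(ω_ring−ω_arm),  ω_ring = 0, ω_sun = 1
39(1−ω_arm) = −63(0−ω_arm)  ⇒  102·ω_arm = 39  ⇒  ω_arm = 13/34
sun–planet mesh: 39·(1−13/34) = −12·(ω_p−ω_arm)  ⇒  ω_p−ω_arm = -273/136
exact speed ratio = -273/136

-273/136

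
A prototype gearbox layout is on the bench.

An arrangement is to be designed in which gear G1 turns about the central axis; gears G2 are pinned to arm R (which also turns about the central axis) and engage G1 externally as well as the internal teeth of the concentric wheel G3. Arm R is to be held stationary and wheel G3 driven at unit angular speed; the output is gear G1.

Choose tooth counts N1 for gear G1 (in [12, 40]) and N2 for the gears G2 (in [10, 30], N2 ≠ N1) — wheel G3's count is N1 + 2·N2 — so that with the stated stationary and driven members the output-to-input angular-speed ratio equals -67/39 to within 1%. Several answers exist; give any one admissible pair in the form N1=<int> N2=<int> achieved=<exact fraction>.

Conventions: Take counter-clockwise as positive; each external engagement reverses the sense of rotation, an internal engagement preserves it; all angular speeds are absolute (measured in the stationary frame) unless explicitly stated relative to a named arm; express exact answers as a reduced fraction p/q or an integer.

class = planetary set [ratio -67/39 wanted; Willis about the carrier]
Willis with ω_arm = 0: ω_sun/ω_ring = −N3/N1; set equal to -67/39  ⇒  N3/N1 = −(-67/39) = 67/39
N3 = N1 + 2·N2  ⇒  N2/N1 = (N3/N1 − 1)/2 = (67/39 − 1)/2 = 14/39
smallest multiple with N1 ≥ 12 and N2 ≥ 10: k = 1  ⇒  N1 = 1·39 = 39, N2 = 1·14 = 14 (N1 ≤ 40, N2 ≤ 30, N2 ≠ N1 ✓), N3 = 39 + 2·14 = 67
check: −N3/N1 with N1 = 39, N3 = 67 gives -67/39; |achieved − target| = 0 ≤ 67/3900 ✓

N1=39 N2=14 achieved=-67/39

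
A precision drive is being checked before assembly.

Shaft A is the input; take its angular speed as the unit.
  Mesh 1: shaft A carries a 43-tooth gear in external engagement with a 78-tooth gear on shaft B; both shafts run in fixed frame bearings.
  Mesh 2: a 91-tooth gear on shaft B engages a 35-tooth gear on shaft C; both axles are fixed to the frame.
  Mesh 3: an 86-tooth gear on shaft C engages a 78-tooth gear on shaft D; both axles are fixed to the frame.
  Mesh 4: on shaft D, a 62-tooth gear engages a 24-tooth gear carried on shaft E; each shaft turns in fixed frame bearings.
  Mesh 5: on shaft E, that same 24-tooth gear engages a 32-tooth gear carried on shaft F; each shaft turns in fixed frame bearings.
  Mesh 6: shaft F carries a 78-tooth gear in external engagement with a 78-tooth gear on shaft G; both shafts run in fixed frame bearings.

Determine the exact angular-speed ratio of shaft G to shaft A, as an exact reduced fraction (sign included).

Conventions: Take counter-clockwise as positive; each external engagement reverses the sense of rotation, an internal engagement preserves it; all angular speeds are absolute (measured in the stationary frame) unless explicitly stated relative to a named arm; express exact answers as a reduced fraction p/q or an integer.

57319/18720

class = fixed-axis compound train [6 meshes; 6 ratios multiply, 6 sense flips]
mesh 1 [43T→78T]: running ratio 43/78, sense −
mesh 2 [91T→35T]: running ratio 43/30, sense +
mesh 3 [86T→78T]: running ratio 1849/1170, sense −
mesh 4 [62T→24T]: running ratio 57319/14040, sense +
mesh 5 [24T→32T]: running ratio 57319/18720, sense −
mesh 6 [78T→78T]: running ratio 57319/18720, sense +
ω_out/ω_in = 57319/18720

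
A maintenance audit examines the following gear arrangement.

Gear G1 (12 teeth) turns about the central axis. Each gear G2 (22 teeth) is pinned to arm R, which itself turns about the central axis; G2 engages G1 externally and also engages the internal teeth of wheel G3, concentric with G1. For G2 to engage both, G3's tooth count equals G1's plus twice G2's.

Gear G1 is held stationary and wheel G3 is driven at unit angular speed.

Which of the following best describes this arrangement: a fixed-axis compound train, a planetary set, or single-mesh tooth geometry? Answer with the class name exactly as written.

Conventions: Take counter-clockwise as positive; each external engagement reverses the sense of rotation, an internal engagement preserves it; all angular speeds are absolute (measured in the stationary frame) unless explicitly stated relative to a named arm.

class = planetary set [G3 = 12+2·22 = 56; Willis about the carrier]
classification: planetary set

planetary set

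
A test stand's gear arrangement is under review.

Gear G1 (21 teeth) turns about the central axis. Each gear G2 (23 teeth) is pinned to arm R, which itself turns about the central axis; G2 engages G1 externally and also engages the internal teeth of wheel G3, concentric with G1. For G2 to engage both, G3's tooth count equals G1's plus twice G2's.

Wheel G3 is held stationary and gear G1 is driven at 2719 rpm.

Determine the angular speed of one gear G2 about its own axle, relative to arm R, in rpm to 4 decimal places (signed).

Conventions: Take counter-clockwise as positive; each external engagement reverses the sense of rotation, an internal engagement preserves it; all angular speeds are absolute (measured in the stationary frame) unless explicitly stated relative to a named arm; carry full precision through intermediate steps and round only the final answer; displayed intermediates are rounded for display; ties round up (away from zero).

-1890.1349 rpm

topology: planetary set — G1 21T / G2 23T / G3 67T, arm = carrier (Willis)
normalise by the input: solve with ω_sun = 1, then scale by 2719 rpm
ring teeth: 21 + 2·23 = 67
21(ω_sun−ω_arm) = −67(ω_ring−ω_arm),  ω_ring = 0, ω_sun = 1
21(1−ω_arm) = −67(0−ω_arm)  ⇒  88·ω_arm = 21  ⇒  ω_arm = 21/88
sun–planet mesh: 21·(1−21/88) = −23·(ω_p−ω_arm)  ⇒  ω_p−ω_arm = -1407/2024
scale: ω_p−ω_arm = -1407/2024 × 2719 rpm = -1890.1349 rpm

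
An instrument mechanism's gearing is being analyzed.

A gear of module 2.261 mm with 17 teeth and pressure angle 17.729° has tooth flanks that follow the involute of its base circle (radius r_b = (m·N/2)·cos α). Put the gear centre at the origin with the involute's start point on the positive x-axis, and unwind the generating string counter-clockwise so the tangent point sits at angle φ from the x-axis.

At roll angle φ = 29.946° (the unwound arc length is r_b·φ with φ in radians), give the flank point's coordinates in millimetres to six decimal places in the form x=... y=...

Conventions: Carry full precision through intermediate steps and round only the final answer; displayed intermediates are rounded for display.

recognized (one wheel, involute flank): single-mesh tooth geometry, m = 2.261, N = 17
pitch radius r_p = m·N/2 = 2.261·17/2 = 19.218500
base radius r_b = r_p·cos α = 19.218500·cos 17.729° = 18.305765
roll angle φ = 29.946° = 0.52265630 rad
x = r_b·(cos φ + φ·sin φ) = 20.637877
y = r_b·(sin φ − φ·cos φ) = 0.847627

x=20.637877 y=0.847627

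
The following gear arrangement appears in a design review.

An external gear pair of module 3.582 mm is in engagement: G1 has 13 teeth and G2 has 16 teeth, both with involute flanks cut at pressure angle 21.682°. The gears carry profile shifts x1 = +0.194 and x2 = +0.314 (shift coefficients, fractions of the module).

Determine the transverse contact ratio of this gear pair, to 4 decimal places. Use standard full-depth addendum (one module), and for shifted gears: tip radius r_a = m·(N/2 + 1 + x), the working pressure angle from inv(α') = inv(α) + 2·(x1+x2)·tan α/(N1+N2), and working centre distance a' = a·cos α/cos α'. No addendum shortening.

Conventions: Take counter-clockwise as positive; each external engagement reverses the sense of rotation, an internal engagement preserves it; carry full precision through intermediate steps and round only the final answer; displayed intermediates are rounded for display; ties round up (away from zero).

topology: single-mesh involute geometry — m = 3.582, 13T/16T pair
base radii: r_b1 = 21.635697, r_b2 = 26.628550
tip radii: r_a1 = 27.559908, r_a2 = 33.362748
inv(α') = inv(21.682°) + 2·(+0.194+0.314)·tan α/(13+16) = 0.03309135  ⇒  α' = 25.79201°
a' = a·cos α / cos α' = 51.9390·cos 21.682°/cos 25.79201° = 53.604339
action lengths: √(r_a1²−r_b1²) = 17.071764, √(r_a2²−r_b2²) = 20.099584
base pitch p_b = π·m·cos α = 10.457007
CR = (17.071764 + 20.099584 − 53.604339·sin 25.79201°)/10.457007 = 1.324261
contact ratio ≈ 1.3243

1.3243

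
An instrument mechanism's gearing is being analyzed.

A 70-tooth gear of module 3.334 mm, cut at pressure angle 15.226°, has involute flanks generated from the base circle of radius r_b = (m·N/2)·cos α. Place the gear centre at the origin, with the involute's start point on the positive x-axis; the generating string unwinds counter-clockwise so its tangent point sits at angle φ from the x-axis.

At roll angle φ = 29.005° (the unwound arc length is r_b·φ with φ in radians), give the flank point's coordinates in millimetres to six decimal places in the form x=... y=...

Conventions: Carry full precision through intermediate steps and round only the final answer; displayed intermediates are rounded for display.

x=126.109935 y=4.745407

recognized (one wheel, involute flank): single-mesh tooth geometry, m = 3.334, N = 70
pitch radius r_p = m·N/2 = 3.334·70/2 = 116.690000
base radius r_b = r_p·cos α = 116.690000·cos 15.226° = 112.593880
roll angle φ = 29.005° = 0.50623275 rad
x = r_b·(cos φ + φ·sin φ) = 126.109935
y = r_b·(sin φ − φ·cos φ) = 4.745407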